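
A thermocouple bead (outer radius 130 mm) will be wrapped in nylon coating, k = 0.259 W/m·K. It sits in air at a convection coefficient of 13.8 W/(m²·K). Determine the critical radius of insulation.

For a sphere r_cr = 2k/h = 2×0.259/13.8
r_cr = 37.5 mm; since the bare radius (130 mm) is above r_cr, any added insulation will reduce heat loss.

r_cr ≈ 37.5 mm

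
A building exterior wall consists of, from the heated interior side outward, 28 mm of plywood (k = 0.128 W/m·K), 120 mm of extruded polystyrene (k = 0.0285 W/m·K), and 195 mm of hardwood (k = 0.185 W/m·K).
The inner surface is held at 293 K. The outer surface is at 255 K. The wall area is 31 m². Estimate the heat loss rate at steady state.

Q ≈ 215 W

Series thermal resistances:
R_plywood = L/(kA) = 0.028/(0.128×31) = 0.007056 K/W
R_extruded polystyrene = L/(kA) = 0.12/(0.0285×31) = 0.1358 K/W
R_hardwood = L/(kA) = 0.195/(0.185×31) = 0.034 K/W
R_total = 0.1769 K/W
Q = ΔT / R_total = 38 / 0.1769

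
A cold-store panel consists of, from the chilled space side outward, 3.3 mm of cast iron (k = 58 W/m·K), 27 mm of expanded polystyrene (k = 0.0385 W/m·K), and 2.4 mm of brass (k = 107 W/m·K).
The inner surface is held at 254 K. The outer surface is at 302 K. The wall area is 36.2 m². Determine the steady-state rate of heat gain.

Q ≈ 2480 W

Treating each layer as a thermal resistance in series:
R_cast iron = L/(kA) = 0.0033/(58×36.2) = 1.572×10^-6 K/W
R_expanded polystyrene = L/(kA) = 0.027/(0.0385×36.2) = 0.01937 K/W
R_brass = L/(kA) = 0.0024/(107×36.2) = 6.196×10^-7 K/W
R_total = 0.01938 K/W
Q = ΔT / R_total = 48 / 0.01938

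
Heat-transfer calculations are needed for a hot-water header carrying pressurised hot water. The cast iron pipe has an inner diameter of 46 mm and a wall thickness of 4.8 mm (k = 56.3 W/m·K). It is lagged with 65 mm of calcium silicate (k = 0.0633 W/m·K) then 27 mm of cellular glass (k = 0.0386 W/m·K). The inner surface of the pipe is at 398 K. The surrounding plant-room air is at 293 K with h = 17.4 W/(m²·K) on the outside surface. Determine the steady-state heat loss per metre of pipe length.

q′ ≈ 25.2 W/m

Cylindrical conduction, so R = ln(r₂/r₁)/(2πkL) per layer, in series:
R_cast iron pipe wall = ln(27.8/23)/(2π×56.3×1) = 5.358×10^-4 K/W
R_calcium silicate = ln(92.8/27.8)/(2π×0.0633×1) = 3.031 K/W
R_cellular glass = ln(119.8/92.8)/(2π×0.0386×1) = 1.053 K/W
R_outer film = 1/(h_o·2πr_oL) = 1/(17.4×2π×0.1198×1) = 0.07635 K/W
R_total = 4.161 K/W
Q = ΔT/R_total = 105/4.161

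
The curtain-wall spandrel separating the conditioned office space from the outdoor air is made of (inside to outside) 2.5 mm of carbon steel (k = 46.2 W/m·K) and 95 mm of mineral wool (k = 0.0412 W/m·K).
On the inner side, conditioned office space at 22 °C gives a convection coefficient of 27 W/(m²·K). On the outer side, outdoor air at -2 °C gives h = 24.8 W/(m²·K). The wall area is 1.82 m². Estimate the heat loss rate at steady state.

Series thermal resistances:
R_inner film = 1/(h_i·A) = 1/(27×1.82) = 0.02035 K/W
R_carbon steel = L/(kA) = 0.0025/(46.2×1.82) = 2.973×10^-5 K/W
R_mineral wool = L/(kA) = 0.095/(0.0412×1.82) = 1.267 K/W
R_outer film = 1/(h_o·A) = 1/(24.8×1.82) = 0.02216 K/W
R_total = 1.309 K/W
Q = ΔT / R_total = 24 / 1.309

Q ≈ 18.3 W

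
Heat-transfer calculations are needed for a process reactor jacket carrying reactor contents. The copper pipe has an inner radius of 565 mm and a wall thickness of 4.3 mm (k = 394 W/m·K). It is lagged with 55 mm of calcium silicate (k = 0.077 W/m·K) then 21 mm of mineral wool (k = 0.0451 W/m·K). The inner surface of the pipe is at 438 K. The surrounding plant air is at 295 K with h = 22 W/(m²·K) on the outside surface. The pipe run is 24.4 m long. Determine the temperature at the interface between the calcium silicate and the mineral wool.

For a radial system each layer contributes R = ln(r_out/r_in)/(2πkL); films add R = 1/(hA).
R_copper pipe wall = ln(569.3/565)/(2π×394×24.4) = 1.255×10^-7 K/W
R_calcium silicate = ln(624.3/569.3)/(2π×0.077×24.4) = 0.007812 K/W
R_mineral wool = ln(645.3/624.3)/(2π×0.0451×24.4) = 0.004785 K/W
R_outer film = 1/(h_o·2πr_oL) = 1/(22×2π×0.6453×24.4) = 4.595×10^-4 K/W
R_total = 0.01306 K/W
Q = ΔT/R_total = 143/0.01306
Q = 11000 W
T_interface = T_inner − Q·ΣR(inner→interface) = 438 − 11000×0.007812

T ≈ 352 K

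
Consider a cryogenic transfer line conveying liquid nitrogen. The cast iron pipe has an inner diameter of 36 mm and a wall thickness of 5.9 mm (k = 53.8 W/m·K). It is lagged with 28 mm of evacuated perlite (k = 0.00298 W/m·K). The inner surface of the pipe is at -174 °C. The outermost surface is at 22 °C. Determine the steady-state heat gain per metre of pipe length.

q′ ≈ 4.73 W/m

For a radial system each layer contributes R = ln(r_out/r_in)/(2πkL); films add R = 1/(hA).
R_cast iron pipe wall = ln(23.9/18)/(2π×53.8×1) = 8.387×10^-4 K/W
R_evacuated perlite = ln(51.9/23.9)/(2π×0.00298×1) = 41.41 K/W
R_total = 41.42 K/W
Q = ΔT/R_total = 196/41.42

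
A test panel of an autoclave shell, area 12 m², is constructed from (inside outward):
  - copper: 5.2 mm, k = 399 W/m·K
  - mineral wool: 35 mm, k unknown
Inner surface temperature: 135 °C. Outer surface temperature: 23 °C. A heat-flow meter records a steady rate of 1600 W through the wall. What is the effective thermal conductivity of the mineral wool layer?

Treating each layer as a thermal resistance in series:
R_copper = L/(kA) = 0.0052/(399×12) = 1.086×10^-6 K/W
Sum of known resistances R_other = 1.086×10^-6 K/W
Total R = ΔT/Q = 112/1600 = 0.07 K/W
R_mineral wool = R_total − R_other = 0.07 K/W
k = L/(R·A) = 0.035/(0.07×12)

k ≈ 0.0417 W/(m·K)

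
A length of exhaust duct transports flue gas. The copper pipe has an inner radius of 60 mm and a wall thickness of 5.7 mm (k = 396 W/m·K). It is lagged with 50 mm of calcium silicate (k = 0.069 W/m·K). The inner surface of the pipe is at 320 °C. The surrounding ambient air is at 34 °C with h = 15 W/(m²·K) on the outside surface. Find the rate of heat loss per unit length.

q′ ≈ 205 W/m

For a radial system each layer contributes R = ln(r_out/r_in)/(2πkL); films add R = 1/(hA).
R_copper pipe wall = ln(65.7/60)/(2π×396×1) = 3.647×10^-5 K/W
R_calcium silicate = ln(115.7/65.7)/(2π×0.069×1) = 1.305 K/W
R_outer film = 1/(h_o·2πr_oL) = 1/(15×2π×0.1157×1) = 0.09171 K/W
R_total = 1.397 K/W
Q = ΔT/R_total = 286/1.397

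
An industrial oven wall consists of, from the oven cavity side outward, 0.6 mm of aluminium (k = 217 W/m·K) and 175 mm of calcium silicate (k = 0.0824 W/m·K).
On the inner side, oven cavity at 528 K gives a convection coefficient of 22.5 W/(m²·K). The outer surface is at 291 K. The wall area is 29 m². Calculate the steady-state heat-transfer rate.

Q ≈ 3170 W

Model the wall as resistances in series:
R_inner film = 1/(h_i·A) = 1/(22.5×29) = 0.001533 K/W
R_aluminium = L/(kA) = 0.0006/(217×29) = 9.534×10^-8 K/W
R_calcium silicate = L/(kA) = 0.175/(0.0824×29) = 0.07323 K/W
R_total = 0.07477 K/W
Q = ΔT / R_total = 237 / 0.07477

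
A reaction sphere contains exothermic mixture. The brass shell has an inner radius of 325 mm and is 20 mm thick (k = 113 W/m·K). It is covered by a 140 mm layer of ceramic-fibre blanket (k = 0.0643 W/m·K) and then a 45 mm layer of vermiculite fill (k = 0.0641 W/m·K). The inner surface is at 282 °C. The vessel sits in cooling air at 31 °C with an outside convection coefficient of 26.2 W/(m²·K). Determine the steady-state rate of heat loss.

For a spherical shell R = (1/r₁ − 1/r₂)/(4πk); film R = 1/(h·4πr²). In series:
R_brass shell = (1/0.325 − 1/0.345)/(4π×113) = 1.256×10^-4 K/W
R_ceramic-fibre blanket = (1/0.345 − 1/0.485)/(4π×0.0643) = 1.035 K/W
R_vermiculite fill = (1/0.485 − 1/0.53)/(4π×0.0641) = 0.2173 K/W
R_outer film = 1/(h·4πr_o²) = 1/(26.2×4π×0.53²) = 0.01081 K/W
R_total = 1.264 K/W
Q = ΔT/R_total = 251/1.264

Q ≈ 199 W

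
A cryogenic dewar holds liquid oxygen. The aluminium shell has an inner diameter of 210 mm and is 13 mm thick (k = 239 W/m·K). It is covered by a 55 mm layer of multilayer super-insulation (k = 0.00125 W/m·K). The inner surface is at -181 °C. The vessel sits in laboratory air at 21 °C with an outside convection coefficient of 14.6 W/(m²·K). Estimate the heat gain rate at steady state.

Each spherical layer contributes R = (1/r_i − 1/r_o)/(4πk):
R_aluminium shell = (1/0.105 − 1/0.118)/(4π×239) = 3.494×10^-4 K/W
R_multilayer super-insulation = (1/0.118 − 1/0.173)/(4π×0.00125) = 171.5 K/W
R_outer film = 1/(h·4πr_o²) = 1/(14.6×4π×0.173²) = 0.1821 K/W
R_total = 171.7 K/W
Q = ΔT/R_total = 202/171.7

Q ≈ 1.18 W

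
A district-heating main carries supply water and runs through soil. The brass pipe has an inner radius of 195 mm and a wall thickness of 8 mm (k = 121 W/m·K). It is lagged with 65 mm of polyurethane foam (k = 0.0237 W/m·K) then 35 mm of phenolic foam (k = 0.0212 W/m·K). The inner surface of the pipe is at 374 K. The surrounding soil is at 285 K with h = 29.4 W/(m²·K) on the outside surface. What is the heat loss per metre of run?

Cylindrical conduction, so R = ln(r₂/r₁)/(2πkL) per layer, in series:
R_brass pipe wall = ln(203/195)/(2π×121×1) = 5.288×10^-5 K/W
R_polyurethane foam = ln(268/203)/(2π×0.0237×1) = 1.865 K/W
R_phenolic foam = ln(303/268)/(2π×0.0212×1) = 0.9215 K/W
R_outer film = 1/(h_o·2πr_oL) = 1/(29.4×2π×0.303×1) = 0.01787 K/W
R_total = 2.805 K/W
Q = ΔT/R_total = 89/2.805

q′ ≈ 31.7 W/m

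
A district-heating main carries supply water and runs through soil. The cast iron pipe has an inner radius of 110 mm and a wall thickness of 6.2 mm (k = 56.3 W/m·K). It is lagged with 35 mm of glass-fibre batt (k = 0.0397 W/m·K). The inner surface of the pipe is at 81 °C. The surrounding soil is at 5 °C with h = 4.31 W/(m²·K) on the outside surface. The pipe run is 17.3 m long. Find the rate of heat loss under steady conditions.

For a radial system each layer contributes R = ln(r_out/r_in)/(2πkL); films add R = 1/(hA).
R_cast iron pipe wall = ln(116.2/110)/(2π×56.3×17.3) = 8.96×10^-6 K/W
R_glass-fibre batt = ln(151.2/116.2)/(2π×0.0397×17.3) = 0.06101 K/W
R_outer film = 1/(h_o·2πr_oL) = 1/(4.31×2π×0.1512×17.3) = 0.01412 K/W
R_total = 0.07514 K/W
Q = ΔT/R_total = 76/0.07514

Q ≈ 1010 W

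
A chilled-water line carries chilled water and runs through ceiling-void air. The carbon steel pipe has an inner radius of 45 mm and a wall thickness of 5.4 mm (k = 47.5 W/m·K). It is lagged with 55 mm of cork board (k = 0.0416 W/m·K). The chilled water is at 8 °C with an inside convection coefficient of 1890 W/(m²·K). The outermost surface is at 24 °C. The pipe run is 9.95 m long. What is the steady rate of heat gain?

Q ≈ 56.4 W

Cylindrical conduction, so R = ln(r₂/r₁)/(2πkL) per layer, in series:
R_inner film = 1/(h_i·2πr₁L) = 1/(1890×2π×0.045×9.95) = 1.881×10^-4 K/W
R_carbon steel pipe wall = ln(50.4/45)/(2π×47.5×9.95) = 3.816×10^-5 K/W
R_cork board = ln(105.4/50.4)/(2π×0.0416×9.95) = 0.2837 K/W
R_total = 0.2839 K/W
Q = ΔT/R_total = 16/0.2839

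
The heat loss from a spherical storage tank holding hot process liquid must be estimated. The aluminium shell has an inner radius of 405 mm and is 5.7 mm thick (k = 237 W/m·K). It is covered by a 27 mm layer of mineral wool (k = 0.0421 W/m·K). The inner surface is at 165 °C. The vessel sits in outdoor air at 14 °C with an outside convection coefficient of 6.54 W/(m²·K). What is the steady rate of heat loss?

Each spherical layer contributes R = (1/r_i − 1/r_o)/(4πk):
R_aluminium shell = (1/0.405 − 1/0.4107)/(4π×237) = 1.151×10^-5 K/W
R_mineral wool = (1/0.4107 − 1/0.4377)/(4π×0.0421) = 0.2839 K/W
R_outer film = 1/(h·4πr_o²) = 1/(6.54×4π×0.4377²) = 0.06351 K/W
R_total = 0.3474 K/W
Q = ΔT/R_total = 151/0.3474

Q ≈ 435 W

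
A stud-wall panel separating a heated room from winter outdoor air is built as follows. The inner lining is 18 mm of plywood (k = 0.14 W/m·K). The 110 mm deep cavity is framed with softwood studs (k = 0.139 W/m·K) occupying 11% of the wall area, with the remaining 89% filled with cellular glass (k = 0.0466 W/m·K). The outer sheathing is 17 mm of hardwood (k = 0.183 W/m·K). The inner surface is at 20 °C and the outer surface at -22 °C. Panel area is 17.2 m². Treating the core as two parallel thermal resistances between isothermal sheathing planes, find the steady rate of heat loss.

Sheathing layers in series; stud and cavity paths in parallel between them.
R_inner = 0.018/(0.14×17.2) = 0.007475 K/W
R_stud  = 0.11/(0.139×0.11×17.2) = 0.4183 K/W
R_cav   = 0.11/(0.0466×0.89×17.2) = 0.1542 K/W
1/R_core = 1/R_stud + 1/R_cav → R_core = 0.1127 K/W
R_outer = 0.017/(0.183×17.2) = 0.005401 K/W
R_total = 0.1255 K/W
Q = ΔT/R_total = 42/0.1255

Q ≈ 335 W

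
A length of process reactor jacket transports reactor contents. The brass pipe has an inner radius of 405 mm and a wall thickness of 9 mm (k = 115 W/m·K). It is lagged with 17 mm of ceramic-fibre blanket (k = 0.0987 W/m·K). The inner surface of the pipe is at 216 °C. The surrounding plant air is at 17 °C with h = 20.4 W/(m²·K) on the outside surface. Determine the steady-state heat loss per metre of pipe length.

q′ ≈ 2400 W/m

Per-layer cylindrical resistances, series-summed:
R_brass pipe wall = ln(414/405)/(2π×115×1) = 3.042×10^-5 K/W
R_ceramic-fibre blanket = ln(431/414)/(2π×0.0987×1) = 0.06489 K/W
R_outer film = 1/(h_o·2πr_oL) = 1/(20.4×2π×0.431×1) = 0.0181 K/W
R_total = 0.08302 K/W
Q = ΔT/R_total = 199/0.08302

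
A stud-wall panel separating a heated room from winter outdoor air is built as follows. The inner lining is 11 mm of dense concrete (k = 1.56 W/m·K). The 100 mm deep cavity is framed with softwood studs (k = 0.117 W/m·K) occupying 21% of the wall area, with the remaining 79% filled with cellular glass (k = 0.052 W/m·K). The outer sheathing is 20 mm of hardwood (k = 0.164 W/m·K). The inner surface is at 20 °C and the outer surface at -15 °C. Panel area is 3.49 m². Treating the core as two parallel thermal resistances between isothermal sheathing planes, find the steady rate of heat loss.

Sheathing layers in series; stud and cavity paths in parallel between them.
R_inner = 0.011/(1.56×3.49) = 0.00202 K/W
R_stud  = 0.1/(0.117×0.21×3.49) = 1.166 K/W
R_cav   = 0.1/(0.052×0.79×3.49) = 0.6975 K/W
1/R_core = 1/R_stud + 1/R_cav → R_core = 0.4365 K/W
R_outer = 0.02/(0.164×3.49) = 0.03494 K/W
R_total = 0.4734 K/W
Q = ΔT/R_total = 35/0.4734

Q ≈ 73.9 W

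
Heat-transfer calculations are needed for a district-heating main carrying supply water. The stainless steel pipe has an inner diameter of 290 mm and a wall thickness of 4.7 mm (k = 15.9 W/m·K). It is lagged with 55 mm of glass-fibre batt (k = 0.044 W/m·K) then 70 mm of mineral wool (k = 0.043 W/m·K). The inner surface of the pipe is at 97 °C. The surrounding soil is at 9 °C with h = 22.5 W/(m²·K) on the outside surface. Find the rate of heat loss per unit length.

q′ ≈ 39.2 W/m

Cylindrical conduction, so R = ln(r₂/r₁)/(2πkL) per layer, in series:
R_stainless steel pipe wall = ln(149.7/145)/(2π×15.9×1) = 3.193×10^-4 K/W
R_glass-fibre batt = ln(204.7/149.7)/(2π×0.044×1) = 1.132 K/W
R_mineral wool = ln(274.7/204.7)/(2π×0.043×1) = 1.089 K/W
R_outer film = 1/(h_o·2πr_oL) = 1/(22.5×2π×0.2747×1) = 0.02575 K/W
R_total = 2.247 K/W
Q = ΔT/R_total = 88/2.247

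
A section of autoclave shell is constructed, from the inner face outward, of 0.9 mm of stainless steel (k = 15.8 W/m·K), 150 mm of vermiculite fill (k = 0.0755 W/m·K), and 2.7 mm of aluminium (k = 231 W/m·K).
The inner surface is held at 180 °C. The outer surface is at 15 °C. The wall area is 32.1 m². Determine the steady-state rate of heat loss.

Q ≈ 2670 W

Model the wall as resistances in series:
R_stainless steel = L/(kA) = 0.0009/(15.8×32.1) = 1.775×10^-6 K/W
R_vermiculite fill = L/(kA) = 0.15/(0.0755×32.1) = 0.06189 K/W
R_aluminium = L/(kA) = 0.0027/(231×32.1) = 3.641×10^-7 K/W
R_total = 0.06189 K/W
Q = ΔT / R_total = 165 / 0.06189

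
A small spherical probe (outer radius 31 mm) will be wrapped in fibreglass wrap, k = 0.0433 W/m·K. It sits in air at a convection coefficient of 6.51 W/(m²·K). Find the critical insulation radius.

For a sphere r_cr = 2k/h = 2×0.0433/6.51
r_cr = 13.3 mm; since the bare radius (31 mm) is above r_cr, any added insulation will reduce heat loss.

r_cr ≈ 13.3 mm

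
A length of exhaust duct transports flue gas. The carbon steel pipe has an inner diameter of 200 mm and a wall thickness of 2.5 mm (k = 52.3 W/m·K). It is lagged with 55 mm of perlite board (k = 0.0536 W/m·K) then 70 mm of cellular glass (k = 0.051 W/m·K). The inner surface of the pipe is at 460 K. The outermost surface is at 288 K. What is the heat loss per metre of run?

Cylindrical conduction, so R = ln(r₂/r₁)/(2πkL) per layer, in series:
R_carbon steel pipe wall = ln(102.5/100)/(2π×52.3×1) = 7.514×10^-5 K/W
R_perlite board = ln(157.5/102.5)/(2π×0.0536×1) = 1.276 K/W
R_cellular glass = ln(227.5/157.5)/(2π×0.051×1) = 1.148 K/W
R_total = 2.423 K/W
Q = ΔT/R_total = 172/2.423

q′ ≈ 71 W/m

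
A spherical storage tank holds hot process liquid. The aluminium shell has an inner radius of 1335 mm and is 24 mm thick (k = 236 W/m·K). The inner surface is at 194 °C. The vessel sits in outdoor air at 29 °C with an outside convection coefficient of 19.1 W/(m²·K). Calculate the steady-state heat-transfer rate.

Q ≈ 73000 W

Radial (spherical) resistances in series:
R_aluminium shell = (1/1.335 − 1/1.359)/(4π×236) = 4.461×10^-6 K/W
R_outer film = 1/(h·4πr_o²) = 1/(19.1×4π×1.359²) = 0.002256 K/W
R_total = 0.00226 K/W
Q = ΔT/R_total = 165/0.00226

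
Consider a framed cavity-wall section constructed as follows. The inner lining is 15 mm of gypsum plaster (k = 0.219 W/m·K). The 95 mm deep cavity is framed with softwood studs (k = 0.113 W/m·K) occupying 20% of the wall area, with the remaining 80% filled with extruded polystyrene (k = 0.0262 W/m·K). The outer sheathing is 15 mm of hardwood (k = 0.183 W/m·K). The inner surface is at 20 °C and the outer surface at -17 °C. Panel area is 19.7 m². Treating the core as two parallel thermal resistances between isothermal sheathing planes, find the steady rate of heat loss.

Q ≈ 313 W

Sheathing layers in series; stud and cavity paths in parallel between them.
R_inner = 0.015/(0.219×19.7) = 0.003477 K/W
R_stud  = 0.095/(0.113×0.2×19.7) = 0.2134 K/W
R_cav   = 0.095/(0.0262×0.8×19.7) = 0.2301 K/W
1/R_core = 1/R_stud + 1/R_cav → R_core = 0.1107 K/W
R_outer = 0.015/(0.183×19.7) = 0.004161 K/W
R_total = 0.1183 K/W
Q = ΔT/R_total = 37/0.1183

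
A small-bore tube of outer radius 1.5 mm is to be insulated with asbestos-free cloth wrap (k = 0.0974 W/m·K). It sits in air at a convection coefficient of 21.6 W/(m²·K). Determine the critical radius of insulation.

r_cr ≈ 4.51 mm

For a cylinder r_cr = k/h = 0.0974/21.6
r_cr = 4.51 mm; since the bare radius (1.5 mm) is below r_cr, adding a thin layer of insulation will *increase* heat loss.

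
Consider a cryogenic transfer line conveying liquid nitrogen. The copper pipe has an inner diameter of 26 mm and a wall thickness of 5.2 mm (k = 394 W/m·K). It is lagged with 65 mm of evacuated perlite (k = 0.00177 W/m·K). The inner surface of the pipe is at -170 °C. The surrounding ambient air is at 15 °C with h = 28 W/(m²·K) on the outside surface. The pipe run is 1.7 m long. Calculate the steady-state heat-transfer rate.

Q ≈ 2.3 W

Per-layer cylindrical resistances, series-summed:
R_copper pipe wall = ln(18.2/13)/(2π×394×1.7) = 7.995×10^-5 K/W
R_evacuated perlite = ln(83.2/18.2)/(2π×0.00177×1.7) = 80.39 K/W
R_outer film = 1/(h_o·2πr_oL) = 1/(28×2π×0.0832×1.7) = 0.04019 K/W
R_total = 80.43 K/W
Q = ΔT/R_total = 185/80.43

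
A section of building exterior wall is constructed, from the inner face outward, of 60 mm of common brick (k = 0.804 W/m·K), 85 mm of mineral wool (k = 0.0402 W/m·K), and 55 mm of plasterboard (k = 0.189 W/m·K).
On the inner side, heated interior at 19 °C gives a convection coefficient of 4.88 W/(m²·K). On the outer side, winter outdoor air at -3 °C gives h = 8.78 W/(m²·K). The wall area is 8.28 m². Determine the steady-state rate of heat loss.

Series thermal resistances:
R_inner film = 1/(h_i·A) = 1/(4.88×8.28) = 0.02475 K/W
R_common brick = L/(kA) = 0.06/(0.804×8.28) = 0.009013 K/W
R_mineral wool = L/(kA) = 0.085/(0.0402×8.28) = 0.2554 K/W
R_plasterboard = L/(kA) = 0.055/(0.189×8.28) = 0.03515 K/W
R_outer film = 1/(h_o·A) = 1/(8.78×8.28) = 0.01376 K/W
R_total = 0.338 K/W
Q = ΔT / R_total = 22 / 0.338

Q ≈ 65.1 W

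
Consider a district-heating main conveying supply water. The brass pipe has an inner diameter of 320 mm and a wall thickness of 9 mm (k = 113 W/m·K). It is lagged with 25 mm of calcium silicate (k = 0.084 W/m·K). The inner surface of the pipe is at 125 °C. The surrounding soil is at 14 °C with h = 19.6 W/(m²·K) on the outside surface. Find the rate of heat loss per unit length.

q′ ≈ 366 W/m

Treating each annulus and film as a series resistance:
R_brass pipe wall = ln(169/160)/(2π×113×1) = 7.708×10^-5 K/W
R_calcium silicate = ln(194/169)/(2π×0.084×1) = 0.2614 K/W
R_outer film = 1/(h_o·2πr_oL) = 1/(19.6×2π×0.194×1) = 0.04186 K/W
R_total = 0.3033 K/W
Q = ΔT/R_total = 111/0.3033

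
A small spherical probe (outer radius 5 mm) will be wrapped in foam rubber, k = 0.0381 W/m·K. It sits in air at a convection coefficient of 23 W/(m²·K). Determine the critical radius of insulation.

For a sphere r_cr = 2k/h = 2×0.0381/23
r_cr = 3.31 mm; since the bare radius (5 mm) is above r_cr, any added insulation will reduce heat loss.

r_cr ≈ 3.31 mm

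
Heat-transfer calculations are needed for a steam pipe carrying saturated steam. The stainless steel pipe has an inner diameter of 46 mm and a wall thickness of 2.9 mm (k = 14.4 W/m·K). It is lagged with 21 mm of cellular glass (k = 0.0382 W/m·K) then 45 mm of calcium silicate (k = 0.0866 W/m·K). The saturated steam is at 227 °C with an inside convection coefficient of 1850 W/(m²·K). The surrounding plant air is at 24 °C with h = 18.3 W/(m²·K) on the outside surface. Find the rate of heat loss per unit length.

q′ ≈ 53.3 W/m

Cylindrical conduction, so R = ln(r₂/r₁)/(2πkL) per layer, in series:
R_inner film = 1/(h_i·2πr₁L) = 1/(1850×2π×0.023×1) = 0.00374 K/W
R_stainless steel pipe wall = ln(25.9/23)/(2π×14.4×1) = 0.001312 K/W
R_cellular glass = ln(46.9/25.9)/(2π×0.0382×1) = 2.474 K/W
R_calcium silicate = ln(91.9/46.9)/(2π×0.0866×1) = 1.236 K/W
R_outer film = 1/(h_o·2πr_oL) = 1/(18.3×2π×0.0919×1) = 0.09464 K/W
R_total = 3.81 K/W
Q = ΔT/R_total = 203/3.81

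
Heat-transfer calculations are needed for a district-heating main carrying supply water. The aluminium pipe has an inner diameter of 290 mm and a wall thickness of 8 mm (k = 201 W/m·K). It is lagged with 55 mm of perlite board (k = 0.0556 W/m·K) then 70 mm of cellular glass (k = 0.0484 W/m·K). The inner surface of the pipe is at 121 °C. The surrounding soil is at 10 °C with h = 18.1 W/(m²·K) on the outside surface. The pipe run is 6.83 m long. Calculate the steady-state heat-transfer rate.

Q ≈ 407 W

Treating each annulus and film as a series resistance:
R_aluminium pipe wall = ln(153/145)/(2π×201×6.83) = 6.226×10^-6 K/W
R_perlite board = ln(208/153)/(2π×0.0556×6.83) = 0.1287 K/W
R_cellular glass = ln(278/208)/(2π×0.0484×6.83) = 0.1397 K/W
R_outer film = 1/(h_o·2πr_oL) = 1/(18.1×2π×0.278×6.83) = 0.004631 K/W
R_total = 0.273 K/W
Q = ΔT/R_total = 111/0.273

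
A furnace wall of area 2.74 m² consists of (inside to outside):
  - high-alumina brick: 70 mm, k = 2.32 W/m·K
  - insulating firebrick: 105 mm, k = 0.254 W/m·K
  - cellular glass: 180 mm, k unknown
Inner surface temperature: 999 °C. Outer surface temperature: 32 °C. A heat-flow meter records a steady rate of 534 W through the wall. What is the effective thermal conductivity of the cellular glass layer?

Model the wall as resistances in series:
R_high-alumina brick = L/(kA) = 0.07/(2.32×2.74) = 0.01101 K/W
R_insulating firebrick = L/(kA) = 0.105/(0.254×2.74) = 0.1509 K/W
Sum of known resistances R_other = 0.1619 K/W
Total R = ΔT/Q = 967/534 = 1.811 K/W
R_cellular glass = R_total − R_other = 1.649 K/W
k = L/(R·A) = 0.18/(1.649×2.74)

k ≈ 0.0398 W/(m·K)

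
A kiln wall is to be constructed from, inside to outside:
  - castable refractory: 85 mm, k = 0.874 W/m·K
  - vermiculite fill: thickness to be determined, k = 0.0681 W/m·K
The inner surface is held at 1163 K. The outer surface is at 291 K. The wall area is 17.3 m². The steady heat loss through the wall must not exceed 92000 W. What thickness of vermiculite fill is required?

L ≈ 4.54 mm

Using the resistance-network approach (series):
R_castable refractory = L/(kA) = 0.085/(0.874×17.3) = 0.005622 K/W
Sum of the known resistances R_other = 0.005622 K/W
Required total resistance R_tot = ΔT/Q_allow = 872/92000 = 0.009478 K/W
R_vermiculite fill = R_tot − R_other = 0.003857 K/W
L = R·k·A = 0.003857×0.0681×17.3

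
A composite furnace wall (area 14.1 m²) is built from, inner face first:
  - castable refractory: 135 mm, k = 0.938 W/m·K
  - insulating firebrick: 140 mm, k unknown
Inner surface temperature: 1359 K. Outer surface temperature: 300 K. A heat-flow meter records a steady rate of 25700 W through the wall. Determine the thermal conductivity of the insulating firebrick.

Series thermal resistances:
R_castable refractory = L/(kA) = 0.135/(0.938×14.1) = 0.01021 K/W
Sum of known resistances R_other = 0.01021 K/W
Total R = ΔT/Q = 1059/25700 = 0.04121 K/W
R_insulating firebrick = R_total − R_other = 0.031 K/W
k = L/(R·A) = 0.14/(0.031×14.1)

k ≈ 0.32 W/(m·K)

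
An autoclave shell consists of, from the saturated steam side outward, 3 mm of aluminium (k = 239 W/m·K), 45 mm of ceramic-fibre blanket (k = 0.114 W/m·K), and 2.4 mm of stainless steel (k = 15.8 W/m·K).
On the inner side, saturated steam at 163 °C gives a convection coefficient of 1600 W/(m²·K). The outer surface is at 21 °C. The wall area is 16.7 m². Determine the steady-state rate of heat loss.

Series thermal resistances:
R_inner film = 1/(h_i·A) = 1/(1600×16.7) = 3.743×10^-5 K/W
R_aluminium = L/(kA) = 0.003/(239×16.7) = 7.516×10^-7 K/W
R_ceramic-fibre blanket = L/(kA) = 0.045/(0.114×16.7) = 0.02364 K/W
R_stainless steel = L/(kA) = 0.0024/(15.8×16.7) = 9.096×10^-6 K/W
R_total = 0.02368 K/W
Q = ΔT / R_total = 142 / 0.02368

Q ≈ 6000 W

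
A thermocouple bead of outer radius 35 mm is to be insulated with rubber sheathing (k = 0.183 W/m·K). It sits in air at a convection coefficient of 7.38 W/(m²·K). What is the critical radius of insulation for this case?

r_cr ≈ 49.6 mm

For a sphere r_cr = 2k/h = 2×0.183/7.38
r_cr = 49.6 mm; since the bare radius (35 mm) is below r_cr, adding a thin layer of insulation will *increase* heat loss.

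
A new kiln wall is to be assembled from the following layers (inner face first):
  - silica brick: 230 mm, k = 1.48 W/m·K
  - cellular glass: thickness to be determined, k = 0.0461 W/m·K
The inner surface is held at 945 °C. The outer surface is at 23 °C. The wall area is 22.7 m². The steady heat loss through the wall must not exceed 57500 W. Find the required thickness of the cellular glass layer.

Using the resistance-network approach (series):
R_silica brick = L/(kA) = 0.23/(1.48×22.7) = 0.006846 K/W
Sum of the known resistances R_other = 0.006846 K/W
Required total resistance R_tot = ΔT/Q_allow = 922/57500 = 0.01603 K/W
R_cellular glass = R_tot − R_other = 0.009189 K/W
L = R·k·A = 0.009189×0.0461×22.7

L ≈ 9.62 mm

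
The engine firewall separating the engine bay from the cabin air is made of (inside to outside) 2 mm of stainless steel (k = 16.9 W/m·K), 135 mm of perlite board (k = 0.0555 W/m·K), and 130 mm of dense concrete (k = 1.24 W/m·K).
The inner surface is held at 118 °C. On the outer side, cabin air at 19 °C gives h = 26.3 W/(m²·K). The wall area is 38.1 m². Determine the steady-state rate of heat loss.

Q ≈ 1460 W

Using the resistance-network approach (series):
R_stainless steel = L/(kA) = 0.002/(16.9×38.1) = 3.106×10^-6 K/W
R_perlite board = L/(kA) = 0.135/(0.0555×38.1) = 0.06384 K/W
R_dense concrete = L/(kA) = 0.13/(1.24×38.1) = 0.002752 K/W
R_outer film = 1/(h_o·A) = 1/(26.3×38.1) = 9.98×10^-4 K/W
R_total = 0.0676 K/W
Q = ΔT / R_total = 99 / 0.0676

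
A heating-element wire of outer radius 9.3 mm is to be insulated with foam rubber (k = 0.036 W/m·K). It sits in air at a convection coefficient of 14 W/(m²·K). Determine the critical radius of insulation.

For a cylinder r_cr = k/h = 0.036/14
r_cr = 2.57 mm; since the bare radius (9.3 mm) is above r_cr, any added insulation will reduce heat loss.

r_cr ≈ 2.57 mm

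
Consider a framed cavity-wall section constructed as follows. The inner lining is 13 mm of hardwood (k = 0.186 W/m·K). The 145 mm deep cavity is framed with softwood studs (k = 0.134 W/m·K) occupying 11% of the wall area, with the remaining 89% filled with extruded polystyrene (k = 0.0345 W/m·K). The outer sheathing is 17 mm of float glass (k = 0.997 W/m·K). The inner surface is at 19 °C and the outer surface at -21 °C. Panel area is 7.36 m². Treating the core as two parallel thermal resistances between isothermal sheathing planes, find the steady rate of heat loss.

Q ≈ 89.8 W

Sheathing layers in series; stud and cavity paths in parallel between them.
R_inner = 0.013/(0.186×7.36) = 0.009496 K/W
R_stud  = 0.145/(0.134×0.11×7.36) = 1.337 K/W
R_cav   = 0.145/(0.0345×0.89×7.36) = 0.6416 K/W
1/R_core = 1/R_stud + 1/R_cav → R_core = 0.4335 K/W
R_outer = 0.017/(0.997×7.36) = 0.002317 K/W
R_total = 0.4453 K/W
Q = ΔT/R_total = 40/0.4453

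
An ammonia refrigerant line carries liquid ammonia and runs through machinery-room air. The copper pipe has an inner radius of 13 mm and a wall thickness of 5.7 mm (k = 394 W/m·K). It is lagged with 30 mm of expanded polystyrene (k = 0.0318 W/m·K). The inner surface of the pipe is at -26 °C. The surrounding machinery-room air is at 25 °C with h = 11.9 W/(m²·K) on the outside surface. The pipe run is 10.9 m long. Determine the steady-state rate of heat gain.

For a radial system each layer contributes R = ln(r_out/r_in)/(2πkL); films add R = 1/(hA).
R_copper pipe wall = ln(18.7/13)/(2π×394×10.9) = 1.347×10^-5 K/W
R_expanded polystyrene = ln(48.7/18.7)/(2π×0.0318×10.9) = 0.4395 K/W
R_outer film = 1/(h_o·2πr_oL) = 1/(11.9×2π×0.0487×10.9) = 0.0252 K/W
R_total = 0.4647 K/W
Q = ΔT/R_total = 51/0.4647

Q ≈ 110 W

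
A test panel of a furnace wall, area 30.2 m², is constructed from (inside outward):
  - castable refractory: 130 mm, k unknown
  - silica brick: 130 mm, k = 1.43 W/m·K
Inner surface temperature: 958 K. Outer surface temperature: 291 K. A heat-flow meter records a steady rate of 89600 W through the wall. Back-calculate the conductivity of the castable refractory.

k ≈ 0.971 W/(m·K)

Treating each layer as a thermal resistance in series:
R_silica brick = L/(kA) = 0.13/(1.43×30.2) = 0.00301 K/W
Sum of known resistances R_other = 0.00301 K/W
Total R = ΔT/Q = 667/89600 = 0.007444 K/W
R_castable refractory = R_total − R_other = 0.004434 K/W
k = L/(R·A) = 0.13/(0.004434×30.2)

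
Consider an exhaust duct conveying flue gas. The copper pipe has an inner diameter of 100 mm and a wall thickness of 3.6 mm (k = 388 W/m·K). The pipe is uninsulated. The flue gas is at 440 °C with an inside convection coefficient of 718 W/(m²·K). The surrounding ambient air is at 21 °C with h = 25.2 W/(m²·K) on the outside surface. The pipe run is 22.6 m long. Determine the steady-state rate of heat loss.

Radial resistances (cylindrical: R_cond = ln(r_o/r_i)/(2πkL), R_conv = 1/(h·2πrL)):
R_inner film = 1/(h_i·2πr₁L) = 1/(718×2π×0.05×22.6) = 1.962×10^-4 K/W
R_copper pipe wall = ln(53.6/50)/(2π×388×22.6) = 1.262×10^-6 K/W
R_outer film = 1/(h_o·2πr_oL) = 1/(25.2×2π×0.0536×22.6) = 0.005214 K/W
R_total = 0.005411 K/W
Q = ΔT/R_total = 419/0.005411

Q ≈ 77400 W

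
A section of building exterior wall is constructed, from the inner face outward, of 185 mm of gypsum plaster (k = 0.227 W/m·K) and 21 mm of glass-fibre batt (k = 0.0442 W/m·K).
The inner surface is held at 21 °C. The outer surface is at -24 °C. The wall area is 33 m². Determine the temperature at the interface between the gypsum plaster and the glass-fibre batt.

Thermal resistances in series:
R_gypsum plaster = L/(kA) = 0.185/(0.227×33) = 0.0247 K/W
R_glass-fibre batt = L/(kA) = 0.021/(0.0442×33) = 0.0144 K/W
R_total = 0.03909 K/W;  Q = ΔT/R_total = 45/0.03909 = 1151 W
T_interface = T_inner − Q·ΣR(inner→interface) = 21 − 1150×0.0247

T ≈ -7.43 °C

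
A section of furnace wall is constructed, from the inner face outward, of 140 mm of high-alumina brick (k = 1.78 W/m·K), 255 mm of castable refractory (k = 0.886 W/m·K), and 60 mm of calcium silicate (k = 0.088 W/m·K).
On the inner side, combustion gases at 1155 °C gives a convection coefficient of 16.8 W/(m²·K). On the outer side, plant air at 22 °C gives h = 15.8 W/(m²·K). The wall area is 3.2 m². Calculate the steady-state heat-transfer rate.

Q ≈ 3100 W

Using the resistance-network approach (series):
R_inner film = 1/(h_i·A) = 1/(16.8×3.2) = 0.0186 K/W
R_high-alumina brick = L/(kA) = 0.14/(1.78×3.2) = 0.02458 K/W
R_castable refractory = L/(kA) = 0.255/(0.886×3.2) = 0.08994 K/W
R_calcium silicate = L/(kA) = 0.06/(0.088×3.2) = 0.2131 K/W
R_outer film = 1/(h_o·A) = 1/(15.8×3.2) = 0.01978 K/W
R_total = 0.366 K/W
Q = ΔT / R_total = 1133 / 0.366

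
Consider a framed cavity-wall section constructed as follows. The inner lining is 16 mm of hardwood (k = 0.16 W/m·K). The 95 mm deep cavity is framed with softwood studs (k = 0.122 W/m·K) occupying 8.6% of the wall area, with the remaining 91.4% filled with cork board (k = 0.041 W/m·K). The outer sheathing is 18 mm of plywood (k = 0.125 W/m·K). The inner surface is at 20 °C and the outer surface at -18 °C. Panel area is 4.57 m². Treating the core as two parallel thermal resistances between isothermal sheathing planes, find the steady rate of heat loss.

Q ≈ 78.1 W

Sheathing layers in series; stud and cavity paths in parallel between them.
R_inner = 0.016/(0.16×4.57) = 0.02188 K/W
R_stud  = 0.095/(0.122×0.086×4.57) = 1.981 K/W
R_cav   = 0.095/(0.041×0.914×4.57) = 0.5547 K/W
1/R_core = 1/R_stud + 1/R_cav → R_core = 0.4334 K/W
R_outer = 0.018/(0.125×4.57) = 0.03151 K/W
R_total = 0.4868 K/W
Q = ΔT/R_total = 38/0.4868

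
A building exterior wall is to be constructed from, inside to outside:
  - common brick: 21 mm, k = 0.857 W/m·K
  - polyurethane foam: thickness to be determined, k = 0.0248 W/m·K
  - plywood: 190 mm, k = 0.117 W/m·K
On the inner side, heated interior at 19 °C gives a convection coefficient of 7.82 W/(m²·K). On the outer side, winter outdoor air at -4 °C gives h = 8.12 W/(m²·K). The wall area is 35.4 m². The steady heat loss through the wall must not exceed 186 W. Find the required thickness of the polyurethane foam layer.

L ≈ 61.5 mm

Treating each layer as a thermal resistance in series:
R_inner film = 1/(h_i·A) = 1/(7.82×35.4) = 0.003612 K/W
R_common brick = L/(kA) = 0.021/(0.857×35.4) = 6.922×10^-4 K/W
R_plywood = L/(kA) = 0.19/(0.117×35.4) = 0.04587 K/W
R_outer film = 1/(h_o·A) = 1/(8.12×35.4) = 0.003479 K/W
Sum of the known resistances R_other = 0.05366 K/W
Required total resistance R_tot = ΔT/Q_allow = 23/186 = 0.1237 K/W
R_polyurethane foam = R_tot − R_other = 0.07 K/W
L = R·k·A = 0.07×0.0248×35.4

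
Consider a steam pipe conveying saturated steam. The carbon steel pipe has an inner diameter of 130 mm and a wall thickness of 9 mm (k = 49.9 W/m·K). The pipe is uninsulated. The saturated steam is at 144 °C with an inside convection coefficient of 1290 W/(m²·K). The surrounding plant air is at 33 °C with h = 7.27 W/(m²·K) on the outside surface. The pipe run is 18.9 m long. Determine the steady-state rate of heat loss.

Treating each annulus and film as a series resistance:
R_inner film = 1/(h_i·2πr₁L) = 1/(1290×2π×0.065×18.9) = 1.004×10^-4 K/W
R_carbon steel pipe wall = ln(74/65)/(2π×49.9×18.9) = 2.188×10^-5 K/W
R_outer film = 1/(h_o·2πr_oL) = 1/(7.27×2π×0.074×18.9) = 0.01565 K/W
R_total = 0.01578 K/W
Q = ΔT/R_total = 111/0.01578

Q ≈ 7040 W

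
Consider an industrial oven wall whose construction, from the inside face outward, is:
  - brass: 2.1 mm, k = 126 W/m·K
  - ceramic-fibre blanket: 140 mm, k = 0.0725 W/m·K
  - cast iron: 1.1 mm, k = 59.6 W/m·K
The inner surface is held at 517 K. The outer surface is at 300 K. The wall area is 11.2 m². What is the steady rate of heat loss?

Model the wall as resistances in series:
R_brass = L/(kA) = 0.0021/(126×11.2) = 1.488×10^-6 K/W
R_ceramic-fibre blanket = L/(kA) = 0.14/(0.0725×11.2) = 0.1724 K/W
R_cast iron = L/(kA) = 0.0011/(59.6×11.2) = 1.648×10^-6 K/W
R_total = 0.1724 K/W
Q = ΔT / R_total = 217 / 0.1724

Q ≈ 1260 W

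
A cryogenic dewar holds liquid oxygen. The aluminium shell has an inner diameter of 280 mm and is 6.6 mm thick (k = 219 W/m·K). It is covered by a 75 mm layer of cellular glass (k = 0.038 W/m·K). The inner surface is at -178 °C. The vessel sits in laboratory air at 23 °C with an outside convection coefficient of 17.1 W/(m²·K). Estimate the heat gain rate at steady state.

Q ≈ 40.8 W

For a spherical shell R = (1/r₁ − 1/r₂)/(4πk); film R = 1/(h·4πr²). In series:
R_aluminium shell = (1/0.14 − 1/0.1466)/(4π×219) = 1.168×10^-4 K/W
R_cellular glass = (1/0.1466 − 1/0.2216)/(4π×0.038) = 4.835 K/W
R_outer film = 1/(h·4πr_o²) = 1/(17.1×4π×0.2216²) = 0.09477 K/W
R_total = 4.93 K/W
Q = ΔT/R_total = 201/4.93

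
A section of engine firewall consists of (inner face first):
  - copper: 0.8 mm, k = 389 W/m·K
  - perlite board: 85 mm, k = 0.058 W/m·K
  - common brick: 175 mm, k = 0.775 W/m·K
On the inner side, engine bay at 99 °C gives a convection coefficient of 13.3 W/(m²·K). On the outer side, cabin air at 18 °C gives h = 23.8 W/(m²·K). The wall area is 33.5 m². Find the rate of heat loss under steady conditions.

Q ≈ 1500 W

Series thermal resistances:
R_inner film = 1/(h_i·A) = 1/(13.3×33.5) = 0.002244 K/W
R_copper = L/(kA) = 0.0008/(389×33.5) = 6.139×10^-8 K/W
R_perlite board = L/(kA) = 0.085/(0.058×33.5) = 0.04375 K/W
R_common brick = L/(kA) = 0.175/(0.775×33.5) = 0.00674 K/W
R_outer film = 1/(h_o·A) = 1/(23.8×33.5) = 0.001254 K/W
R_total = 0.05399 K/W
Q = ΔT / R_total = 81 / 0.05399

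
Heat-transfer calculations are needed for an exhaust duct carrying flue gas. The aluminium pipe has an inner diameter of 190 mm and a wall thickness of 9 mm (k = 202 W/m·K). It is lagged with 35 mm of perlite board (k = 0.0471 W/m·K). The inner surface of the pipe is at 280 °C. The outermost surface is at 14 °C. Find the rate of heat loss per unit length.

Treating each annulus and film as a series resistance:
R_aluminium pipe wall = ln(104/95)/(2π×202×1) = 7.132×10^-5 K/W
R_perlite board = ln(139/104)/(2π×0.0471×1) = 0.9802 K/W
R_total = 0.9803 K/W
Q = ΔT/R_total = 266/0.9803

q′ ≈ 271 W/m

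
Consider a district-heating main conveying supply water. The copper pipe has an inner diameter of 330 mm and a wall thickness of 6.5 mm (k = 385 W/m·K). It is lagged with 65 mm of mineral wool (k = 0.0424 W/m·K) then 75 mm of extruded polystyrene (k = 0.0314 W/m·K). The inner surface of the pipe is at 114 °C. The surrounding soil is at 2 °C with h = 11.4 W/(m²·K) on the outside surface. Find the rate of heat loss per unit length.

q′ ≈ 42.3 W/m

For a radial system each layer contributes R = ln(r_out/r_in)/(2πkL); films add R = 1/(hA).
R_copper pipe wall = ln(171.5/165)/(2π×385×1) = 1.597×10^-5 K/W
R_mineral wool = ln(236.5/171.5)/(2π×0.0424×1) = 1.206 K/W
R_extruded polystyrene = ln(311.5/236.5)/(2π×0.0314×1) = 1.396 K/W
R_outer film = 1/(h_o·2πr_oL) = 1/(11.4×2π×0.3115×1) = 0.04482 K/W
R_total = 2.647 K/W
Q = ΔT/R_total = 112/2.647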